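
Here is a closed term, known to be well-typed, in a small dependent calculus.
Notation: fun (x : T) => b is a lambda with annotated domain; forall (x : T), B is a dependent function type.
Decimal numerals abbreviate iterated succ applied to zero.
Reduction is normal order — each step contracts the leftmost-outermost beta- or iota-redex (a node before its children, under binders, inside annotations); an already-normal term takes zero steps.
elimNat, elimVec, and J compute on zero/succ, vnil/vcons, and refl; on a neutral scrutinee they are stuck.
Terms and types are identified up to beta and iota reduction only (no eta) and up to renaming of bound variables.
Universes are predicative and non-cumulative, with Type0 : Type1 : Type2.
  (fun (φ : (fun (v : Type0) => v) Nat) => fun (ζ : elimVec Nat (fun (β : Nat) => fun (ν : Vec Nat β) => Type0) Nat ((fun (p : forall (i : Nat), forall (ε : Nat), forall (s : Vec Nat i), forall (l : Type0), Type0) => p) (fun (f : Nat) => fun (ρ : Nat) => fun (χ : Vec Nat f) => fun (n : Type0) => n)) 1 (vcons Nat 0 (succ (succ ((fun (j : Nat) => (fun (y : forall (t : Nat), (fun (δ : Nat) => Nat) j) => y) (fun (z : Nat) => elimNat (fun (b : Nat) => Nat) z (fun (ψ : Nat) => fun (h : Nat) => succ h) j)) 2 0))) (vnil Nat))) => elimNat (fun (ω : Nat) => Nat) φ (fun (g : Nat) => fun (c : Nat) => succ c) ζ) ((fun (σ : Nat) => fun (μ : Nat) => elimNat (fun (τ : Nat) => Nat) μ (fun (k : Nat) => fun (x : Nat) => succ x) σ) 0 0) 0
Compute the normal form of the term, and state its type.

normal form:
  0
the term's type:
  Nat


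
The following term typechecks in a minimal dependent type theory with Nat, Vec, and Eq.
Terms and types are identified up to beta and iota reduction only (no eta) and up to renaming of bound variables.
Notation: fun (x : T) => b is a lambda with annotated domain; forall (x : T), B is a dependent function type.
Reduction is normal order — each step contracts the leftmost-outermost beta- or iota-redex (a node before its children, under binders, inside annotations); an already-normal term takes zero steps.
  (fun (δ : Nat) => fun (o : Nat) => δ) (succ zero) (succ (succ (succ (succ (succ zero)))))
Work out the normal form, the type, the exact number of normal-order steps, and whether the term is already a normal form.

reduced normal form:
  succ zero
the term's type:
  Nat
reduction steps (normal order): 2
term was already normal: no
first contracted redex: a beta-redex


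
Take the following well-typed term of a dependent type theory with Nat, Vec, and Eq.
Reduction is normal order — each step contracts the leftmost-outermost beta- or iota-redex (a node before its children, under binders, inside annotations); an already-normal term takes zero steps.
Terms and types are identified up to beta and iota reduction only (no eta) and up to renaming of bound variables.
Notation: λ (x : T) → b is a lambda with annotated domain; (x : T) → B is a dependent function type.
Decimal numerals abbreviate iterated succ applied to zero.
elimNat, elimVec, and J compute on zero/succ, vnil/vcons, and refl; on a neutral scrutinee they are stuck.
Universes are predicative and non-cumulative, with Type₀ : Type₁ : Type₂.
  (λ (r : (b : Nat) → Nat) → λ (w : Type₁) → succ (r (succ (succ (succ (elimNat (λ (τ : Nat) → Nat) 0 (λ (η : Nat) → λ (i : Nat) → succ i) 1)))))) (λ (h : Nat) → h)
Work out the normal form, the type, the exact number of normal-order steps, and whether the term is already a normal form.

normal form:
  λ (r : Type₁) → 5
type:
  (r : Type₁) → Nat
steps to reach normal form (normal order): 6
already normal: no
first redex: a beta-redex


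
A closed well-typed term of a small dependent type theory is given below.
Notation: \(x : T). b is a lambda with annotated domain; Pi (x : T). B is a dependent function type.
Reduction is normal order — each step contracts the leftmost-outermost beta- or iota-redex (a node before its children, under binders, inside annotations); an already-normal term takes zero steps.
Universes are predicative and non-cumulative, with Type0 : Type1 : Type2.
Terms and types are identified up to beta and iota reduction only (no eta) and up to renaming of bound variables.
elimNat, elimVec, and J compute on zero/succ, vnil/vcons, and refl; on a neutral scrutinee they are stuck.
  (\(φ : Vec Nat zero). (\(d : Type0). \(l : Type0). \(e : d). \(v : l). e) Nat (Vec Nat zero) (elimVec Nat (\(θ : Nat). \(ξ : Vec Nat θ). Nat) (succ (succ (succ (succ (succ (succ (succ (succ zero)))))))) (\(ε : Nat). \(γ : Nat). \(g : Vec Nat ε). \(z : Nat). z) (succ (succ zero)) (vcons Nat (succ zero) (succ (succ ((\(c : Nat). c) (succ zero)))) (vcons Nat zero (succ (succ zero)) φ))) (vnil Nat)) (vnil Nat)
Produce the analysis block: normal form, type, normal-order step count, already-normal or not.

resulting normal form:
  succ (succ (succ (succ (succ (succ (succ (succ zero)))))))
inferred type:
  Nat
steps to reach normal form (normal order): 16
already normal: no
first contracted redex: a beta-redex


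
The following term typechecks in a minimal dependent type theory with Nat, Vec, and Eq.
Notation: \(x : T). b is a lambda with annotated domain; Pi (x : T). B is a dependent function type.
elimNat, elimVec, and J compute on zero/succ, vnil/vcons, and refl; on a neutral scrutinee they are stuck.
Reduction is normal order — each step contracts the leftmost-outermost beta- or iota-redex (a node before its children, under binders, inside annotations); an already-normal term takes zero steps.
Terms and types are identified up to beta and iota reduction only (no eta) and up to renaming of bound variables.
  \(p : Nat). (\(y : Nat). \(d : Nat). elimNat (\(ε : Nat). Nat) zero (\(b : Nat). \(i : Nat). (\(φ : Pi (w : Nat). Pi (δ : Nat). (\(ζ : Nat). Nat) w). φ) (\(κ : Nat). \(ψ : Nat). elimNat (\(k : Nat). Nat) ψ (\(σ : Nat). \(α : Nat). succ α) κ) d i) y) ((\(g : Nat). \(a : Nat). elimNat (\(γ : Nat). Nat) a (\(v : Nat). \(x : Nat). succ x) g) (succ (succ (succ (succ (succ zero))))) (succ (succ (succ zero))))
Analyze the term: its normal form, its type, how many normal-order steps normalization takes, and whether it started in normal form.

resulting normal form:
  \(p : Nat). \(y : Nat). elimNat (\(d : Nat). Nat) (elimNat (\(ε : Nat). Nat) (elimNat (\(b : Nat). Nat) (elimNat (\(i : Nat). Nat) (elimNat (\(φ : Nat). Nat) (elimNat (\(w : Nat). Nat) (elimNat (\(δ : Nat). Nat) (elimNat (\(ζ : Nat). Nat) zero (\(κ : Nat). \(ψ : Nat). succ ψ) y) (\(k : Nat). \(σ : Nat). succ σ) y) (\(α : Nat). \(g : Nat). succ g) y) (\(a : Nat). \(γ : Nat). succ γ) y) (\(v : Nat). \(x : Nat). succ x) y) (\(ν : Nat). \(τ : Nat). succ τ) y) (\(m : Nat). \(θ : Nat). succ θ) y) (\(e : Nat). \(r : Nat). succ r) y
inferred type:
  Pi (p : Nat). Pi (y : Nat). Nat
steps to reach normal form (normal order): 47
already normal: no
first contracted redex: a beta-redex


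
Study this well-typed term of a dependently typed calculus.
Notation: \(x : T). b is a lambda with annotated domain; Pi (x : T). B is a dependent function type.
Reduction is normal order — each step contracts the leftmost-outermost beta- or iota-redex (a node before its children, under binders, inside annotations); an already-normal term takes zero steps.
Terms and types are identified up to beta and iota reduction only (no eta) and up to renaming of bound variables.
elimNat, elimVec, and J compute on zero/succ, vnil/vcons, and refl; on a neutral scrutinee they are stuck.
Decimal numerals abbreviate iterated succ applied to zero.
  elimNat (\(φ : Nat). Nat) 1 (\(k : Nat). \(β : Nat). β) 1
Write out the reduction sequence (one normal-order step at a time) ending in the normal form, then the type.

normal-order reduction sequence:
  elimNat (\(φ : Nat). Nat) 1 (\(k : Nat). \(β : Nat). β) 1
  ~> (\(φ : Nat). \(k : Nat). k) 0 (elimNat (\(β : Nat). Nat) 1 (\(e : Nat). \(z : Nat). z) 0)
  ~> (\(φ : Nat). φ) (elimNat (\(k : Nat). Nat) 1 (\(β : Nat). \(e : Nat). e) 0)
  ~> elimNat (\(φ : Nat). Nat) 1 (\(k : Nat). \(β : Nat). β) 0
  ~> 1
type:
  Nat


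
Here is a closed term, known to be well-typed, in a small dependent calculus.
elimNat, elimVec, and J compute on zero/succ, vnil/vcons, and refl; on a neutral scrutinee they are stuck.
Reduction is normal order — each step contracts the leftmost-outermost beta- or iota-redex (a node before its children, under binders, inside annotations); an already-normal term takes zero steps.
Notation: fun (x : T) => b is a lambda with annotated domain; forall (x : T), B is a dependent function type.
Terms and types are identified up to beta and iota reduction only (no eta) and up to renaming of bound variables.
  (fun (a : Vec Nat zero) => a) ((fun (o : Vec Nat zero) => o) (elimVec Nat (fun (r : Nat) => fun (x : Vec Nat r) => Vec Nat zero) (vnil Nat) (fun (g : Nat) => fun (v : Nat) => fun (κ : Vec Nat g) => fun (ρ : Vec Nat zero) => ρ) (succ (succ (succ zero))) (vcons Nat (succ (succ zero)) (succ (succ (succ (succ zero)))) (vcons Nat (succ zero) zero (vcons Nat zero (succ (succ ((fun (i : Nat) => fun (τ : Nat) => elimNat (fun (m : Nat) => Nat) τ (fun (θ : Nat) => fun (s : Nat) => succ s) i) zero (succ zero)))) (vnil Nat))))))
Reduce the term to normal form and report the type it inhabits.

normal form:
  vnil Nat
the term's type:
  Vec Nat zero


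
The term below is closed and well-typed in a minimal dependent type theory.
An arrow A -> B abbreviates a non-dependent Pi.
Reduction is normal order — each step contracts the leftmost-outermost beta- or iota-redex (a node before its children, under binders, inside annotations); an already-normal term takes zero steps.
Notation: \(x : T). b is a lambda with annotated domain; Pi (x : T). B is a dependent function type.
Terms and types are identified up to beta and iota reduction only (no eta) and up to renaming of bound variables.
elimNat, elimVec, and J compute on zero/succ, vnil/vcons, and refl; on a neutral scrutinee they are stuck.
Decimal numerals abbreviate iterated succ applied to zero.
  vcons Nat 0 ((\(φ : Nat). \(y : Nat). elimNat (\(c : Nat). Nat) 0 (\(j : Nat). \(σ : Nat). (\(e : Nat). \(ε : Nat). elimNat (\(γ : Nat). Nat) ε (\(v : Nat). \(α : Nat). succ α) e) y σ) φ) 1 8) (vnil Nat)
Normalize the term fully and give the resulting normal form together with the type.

reduced normal form:
  vcons Nat 0 8 (vnil Nat)
inferred type:
  Vec Nat 1


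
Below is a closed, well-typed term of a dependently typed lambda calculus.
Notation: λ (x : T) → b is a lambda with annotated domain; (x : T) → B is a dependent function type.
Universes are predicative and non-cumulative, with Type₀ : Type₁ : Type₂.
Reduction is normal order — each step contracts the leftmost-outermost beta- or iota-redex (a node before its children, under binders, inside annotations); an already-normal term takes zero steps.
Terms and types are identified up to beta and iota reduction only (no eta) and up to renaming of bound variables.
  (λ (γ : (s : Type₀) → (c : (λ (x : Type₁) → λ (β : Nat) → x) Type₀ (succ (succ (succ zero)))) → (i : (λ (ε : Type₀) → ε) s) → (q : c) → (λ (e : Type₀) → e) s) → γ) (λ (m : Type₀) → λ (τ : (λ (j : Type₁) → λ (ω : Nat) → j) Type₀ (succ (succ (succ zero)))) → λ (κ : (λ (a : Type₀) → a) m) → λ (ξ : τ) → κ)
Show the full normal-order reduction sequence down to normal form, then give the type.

normal-order reduction:
  (λ (γ : (s : Type₀) → (c : (λ (x : Type₁) → λ (β : Nat) → x) Type₀ (succ (succ (succ zero)))) → (i : (λ (ε : Type₀) → ε) s) → (q : c) → (λ (e : Type₀) → e) s) → γ) (λ (m : Type₀) → λ (τ : (λ (j : Type₁) → λ (ω : Nat) → j) Type₀ (succ (succ (succ zero)))) → λ (κ : (λ (a : Type₀) → a) m) → λ (ξ : τ) → κ)
  ~> λ (γ : Type₀) → λ (s : (λ (c : Type₁) → λ (x : Nat) → c) Type₀ (succ (succ (succ zero)))) → λ (β : (λ (i : Type₀) → i) γ) → λ (ε : s) → β
  ~> λ (γ : Type₀) → λ (s : (λ (c : Nat) → Type₀) (succ (succ (succ zero)))) → λ (x : (λ (β : Type₀) → β) γ) → λ (i : s) → x
  ~> λ (γ : Type₀) → λ (s : Type₀) → λ (c : (λ (x : Type₀) → x) γ) → λ (β : s) → c
  ~> λ (γ : Type₀) → λ (s : Type₀) → λ (c : γ) → λ (x : s) → c
the term's type:
  (γ : Type₀) → (s : Type₀) → (c : γ) → (x : s) → γ


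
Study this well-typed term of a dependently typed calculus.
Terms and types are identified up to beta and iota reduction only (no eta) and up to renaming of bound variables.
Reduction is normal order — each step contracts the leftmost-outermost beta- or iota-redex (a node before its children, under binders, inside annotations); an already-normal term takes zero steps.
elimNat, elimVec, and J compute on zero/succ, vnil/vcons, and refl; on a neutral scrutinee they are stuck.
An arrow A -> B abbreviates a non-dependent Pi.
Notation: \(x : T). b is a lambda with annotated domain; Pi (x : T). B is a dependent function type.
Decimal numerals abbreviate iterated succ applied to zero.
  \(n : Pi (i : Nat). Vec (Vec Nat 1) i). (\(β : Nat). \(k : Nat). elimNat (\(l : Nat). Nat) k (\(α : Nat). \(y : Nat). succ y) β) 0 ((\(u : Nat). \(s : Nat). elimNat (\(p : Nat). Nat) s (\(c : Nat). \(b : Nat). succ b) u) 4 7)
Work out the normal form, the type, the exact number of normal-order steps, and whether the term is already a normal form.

normal form:
  \(n : Pi (i : Nat). Vec (Vec Nat 1) i). 11
type:
  (Pi (n : Nat). Vec (Vec Nat 1) n) -> Nat
normal-order step count: 18
already normal: no
first contracted redex: a beta-redex


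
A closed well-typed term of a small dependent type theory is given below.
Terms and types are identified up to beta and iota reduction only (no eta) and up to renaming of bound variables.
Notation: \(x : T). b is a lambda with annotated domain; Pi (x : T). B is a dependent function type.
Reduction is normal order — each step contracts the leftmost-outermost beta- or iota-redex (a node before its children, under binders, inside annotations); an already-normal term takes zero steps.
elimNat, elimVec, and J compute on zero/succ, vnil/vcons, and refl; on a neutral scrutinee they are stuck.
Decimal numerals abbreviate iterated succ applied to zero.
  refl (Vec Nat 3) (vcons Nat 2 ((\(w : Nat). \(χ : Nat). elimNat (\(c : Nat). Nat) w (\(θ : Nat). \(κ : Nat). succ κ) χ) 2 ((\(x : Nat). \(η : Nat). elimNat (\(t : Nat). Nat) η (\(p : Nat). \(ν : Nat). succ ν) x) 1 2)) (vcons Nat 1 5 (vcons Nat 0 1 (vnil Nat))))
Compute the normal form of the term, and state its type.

reduced normal form:
  refl (Vec Nat 3) (vcons Nat 2 5 (vcons Nat 1 5 (vcons Nat 0 1 (vnil Nat))))
inferred type:
  Eq (Vec Nat 3) (vcons Nat 2 5 (vcons Nat 1 5 (vcons Nat 0 1 (vnil Nat)))) (vcons Nat 2 5 (vcons Nat 1 5 (vcons Nat 0 1 (vnil Nat))))
observation: the first redex contracted is a beta-redex; the normal form is reached in 18 normal-order steps.


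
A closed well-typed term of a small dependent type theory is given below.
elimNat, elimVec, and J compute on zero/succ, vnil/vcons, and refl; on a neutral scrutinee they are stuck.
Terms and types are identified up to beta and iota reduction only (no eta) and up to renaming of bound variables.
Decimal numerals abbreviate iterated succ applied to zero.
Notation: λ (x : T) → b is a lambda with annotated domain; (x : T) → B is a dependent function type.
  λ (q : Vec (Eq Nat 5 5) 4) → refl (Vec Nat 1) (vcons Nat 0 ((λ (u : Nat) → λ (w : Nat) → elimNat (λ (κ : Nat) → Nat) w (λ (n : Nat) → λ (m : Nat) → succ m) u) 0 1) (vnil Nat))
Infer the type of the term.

type:
  (q : Vec (Eq Nat 5 5) 4) → Eq (Vec Nat 1) (vcons Nat 0 1 (vnil Nat)) (vcons Nat 0 1 (vnil Nat))


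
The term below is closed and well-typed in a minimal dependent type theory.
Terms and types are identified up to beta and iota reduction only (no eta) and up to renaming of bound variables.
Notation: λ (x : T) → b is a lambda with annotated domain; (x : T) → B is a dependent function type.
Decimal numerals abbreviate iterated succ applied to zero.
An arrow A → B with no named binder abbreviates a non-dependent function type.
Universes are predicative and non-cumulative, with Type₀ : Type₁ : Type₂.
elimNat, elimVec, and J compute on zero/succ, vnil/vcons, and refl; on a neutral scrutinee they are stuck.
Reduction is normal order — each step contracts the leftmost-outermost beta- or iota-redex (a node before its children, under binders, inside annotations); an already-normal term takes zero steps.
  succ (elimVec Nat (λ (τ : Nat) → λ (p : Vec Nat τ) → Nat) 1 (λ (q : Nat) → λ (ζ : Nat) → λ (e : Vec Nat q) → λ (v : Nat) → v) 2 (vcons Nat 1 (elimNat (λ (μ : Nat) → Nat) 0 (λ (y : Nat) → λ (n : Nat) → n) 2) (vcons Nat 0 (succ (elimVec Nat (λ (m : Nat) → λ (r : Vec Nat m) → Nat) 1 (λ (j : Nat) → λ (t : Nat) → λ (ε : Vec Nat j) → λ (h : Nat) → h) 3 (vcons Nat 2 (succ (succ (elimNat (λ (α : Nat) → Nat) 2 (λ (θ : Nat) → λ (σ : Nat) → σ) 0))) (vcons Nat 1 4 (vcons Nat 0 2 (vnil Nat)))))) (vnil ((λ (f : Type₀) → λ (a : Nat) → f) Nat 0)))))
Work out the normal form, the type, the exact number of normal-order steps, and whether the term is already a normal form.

reduced normal form:
  2
the term's type:
  Nat
reduction steps (normal order): 11
started in normal form: no
first redex: an elimVec iota-redex


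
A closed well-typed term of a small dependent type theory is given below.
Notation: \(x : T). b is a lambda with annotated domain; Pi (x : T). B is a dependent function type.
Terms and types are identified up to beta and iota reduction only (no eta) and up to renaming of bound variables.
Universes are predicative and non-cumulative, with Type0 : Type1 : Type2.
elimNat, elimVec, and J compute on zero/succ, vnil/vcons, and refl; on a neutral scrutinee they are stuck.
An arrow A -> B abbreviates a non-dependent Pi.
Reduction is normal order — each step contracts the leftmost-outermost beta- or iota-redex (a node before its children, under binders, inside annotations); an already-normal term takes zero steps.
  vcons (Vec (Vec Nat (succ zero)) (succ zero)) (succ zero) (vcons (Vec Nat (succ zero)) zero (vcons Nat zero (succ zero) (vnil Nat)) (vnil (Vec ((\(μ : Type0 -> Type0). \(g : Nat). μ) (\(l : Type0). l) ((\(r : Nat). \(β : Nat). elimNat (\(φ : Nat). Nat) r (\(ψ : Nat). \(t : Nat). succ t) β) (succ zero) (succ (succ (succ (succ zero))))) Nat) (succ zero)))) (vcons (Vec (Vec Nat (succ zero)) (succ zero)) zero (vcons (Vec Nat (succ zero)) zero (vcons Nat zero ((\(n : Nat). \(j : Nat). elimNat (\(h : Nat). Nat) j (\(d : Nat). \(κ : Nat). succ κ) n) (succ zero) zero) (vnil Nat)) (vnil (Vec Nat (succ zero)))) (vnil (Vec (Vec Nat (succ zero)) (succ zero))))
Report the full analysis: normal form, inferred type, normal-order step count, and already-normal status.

reduced normal form:
  vcons (Vec (Vec Nat (succ zero)) (succ zero)) (succ zero) (vcons (Vec Nat (succ zero)) zero (vcons Nat zero (succ zero) (vnil Nat)) (vnil (Vec Nat (succ zero)))) (vcons (Vec (Vec Nat (succ zero)) (succ zero)) zero (vcons (Vec Nat (succ zero)) zero (vcons Nat zero (succ zero) (vnil Nat)) (vnil (Vec Nat (succ zero)))) (vnil (Vec (Vec Nat (succ zero)) (succ zero))))
the term's type:
  Vec (Vec (Vec Nat (succ zero)) (succ zero)) (succ (succ zero))
steps to reach normal form (normal order): 9
term was already normal: no
first contracted redex: a beta-redex


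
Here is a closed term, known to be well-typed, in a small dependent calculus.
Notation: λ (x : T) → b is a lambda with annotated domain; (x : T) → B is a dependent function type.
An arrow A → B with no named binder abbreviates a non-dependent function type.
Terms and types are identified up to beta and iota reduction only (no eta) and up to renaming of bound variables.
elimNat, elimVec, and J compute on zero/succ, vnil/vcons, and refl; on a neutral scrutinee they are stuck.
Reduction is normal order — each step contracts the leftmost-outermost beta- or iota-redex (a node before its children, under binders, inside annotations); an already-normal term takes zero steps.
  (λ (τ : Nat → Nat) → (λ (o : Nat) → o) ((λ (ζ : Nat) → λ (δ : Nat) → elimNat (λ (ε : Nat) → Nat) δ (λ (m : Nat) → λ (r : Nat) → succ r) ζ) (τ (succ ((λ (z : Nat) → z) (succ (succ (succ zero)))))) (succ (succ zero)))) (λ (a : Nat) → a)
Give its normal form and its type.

normal form:
  succ (succ (succ (succ (succ (succ zero)))))
the term's type:
  Nat


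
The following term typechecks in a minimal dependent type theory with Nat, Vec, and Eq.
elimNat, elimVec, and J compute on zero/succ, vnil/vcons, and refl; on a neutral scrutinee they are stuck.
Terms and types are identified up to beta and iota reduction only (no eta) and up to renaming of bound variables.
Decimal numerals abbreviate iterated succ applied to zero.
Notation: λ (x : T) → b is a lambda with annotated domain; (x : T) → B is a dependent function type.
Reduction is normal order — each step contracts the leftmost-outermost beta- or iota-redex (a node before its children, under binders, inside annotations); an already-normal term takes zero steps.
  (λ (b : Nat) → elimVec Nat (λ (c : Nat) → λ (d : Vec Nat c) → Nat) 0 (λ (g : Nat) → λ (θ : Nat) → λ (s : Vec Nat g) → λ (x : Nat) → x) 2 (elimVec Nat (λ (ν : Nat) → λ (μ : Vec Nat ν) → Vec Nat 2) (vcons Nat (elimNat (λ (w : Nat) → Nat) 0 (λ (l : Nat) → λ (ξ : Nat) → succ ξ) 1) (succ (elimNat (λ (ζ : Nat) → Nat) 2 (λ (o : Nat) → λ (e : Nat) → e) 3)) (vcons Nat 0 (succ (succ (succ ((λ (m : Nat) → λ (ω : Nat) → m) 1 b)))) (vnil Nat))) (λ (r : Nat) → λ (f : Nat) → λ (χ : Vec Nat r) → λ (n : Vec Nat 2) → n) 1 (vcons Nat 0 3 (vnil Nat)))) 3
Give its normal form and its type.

normal form:
  0
type:
  Nat


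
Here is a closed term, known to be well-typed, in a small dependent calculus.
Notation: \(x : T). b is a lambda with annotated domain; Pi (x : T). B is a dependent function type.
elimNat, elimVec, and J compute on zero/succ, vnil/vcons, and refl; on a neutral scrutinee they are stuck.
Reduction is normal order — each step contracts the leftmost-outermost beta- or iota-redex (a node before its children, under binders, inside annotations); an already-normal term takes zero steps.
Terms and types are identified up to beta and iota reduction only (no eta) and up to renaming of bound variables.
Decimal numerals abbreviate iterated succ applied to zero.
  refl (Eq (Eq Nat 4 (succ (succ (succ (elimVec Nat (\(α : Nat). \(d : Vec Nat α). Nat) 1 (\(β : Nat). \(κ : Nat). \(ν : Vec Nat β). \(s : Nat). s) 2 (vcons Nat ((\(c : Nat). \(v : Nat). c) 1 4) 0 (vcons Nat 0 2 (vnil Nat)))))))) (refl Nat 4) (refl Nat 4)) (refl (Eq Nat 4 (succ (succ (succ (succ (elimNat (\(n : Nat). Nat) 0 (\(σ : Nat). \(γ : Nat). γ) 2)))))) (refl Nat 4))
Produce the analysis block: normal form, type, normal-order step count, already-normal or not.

resulting normal form:
  refl (Eq (Eq Nat 4 4) (refl Nat 4) (refl Nat 4)) (refl (Eq Nat 4 4) (refl Nat 4))
type:
  Eq (Eq (Eq Nat 4 4) (refl Nat 4) (refl Nat 4)) (refl (Eq Nat 4 4) (refl Nat 4)) (refl (Eq Nat 4 4) (refl Nat 4))
reduction steps (normal order): 18
started in normal form: no
first redex: an elimVec iota-redex


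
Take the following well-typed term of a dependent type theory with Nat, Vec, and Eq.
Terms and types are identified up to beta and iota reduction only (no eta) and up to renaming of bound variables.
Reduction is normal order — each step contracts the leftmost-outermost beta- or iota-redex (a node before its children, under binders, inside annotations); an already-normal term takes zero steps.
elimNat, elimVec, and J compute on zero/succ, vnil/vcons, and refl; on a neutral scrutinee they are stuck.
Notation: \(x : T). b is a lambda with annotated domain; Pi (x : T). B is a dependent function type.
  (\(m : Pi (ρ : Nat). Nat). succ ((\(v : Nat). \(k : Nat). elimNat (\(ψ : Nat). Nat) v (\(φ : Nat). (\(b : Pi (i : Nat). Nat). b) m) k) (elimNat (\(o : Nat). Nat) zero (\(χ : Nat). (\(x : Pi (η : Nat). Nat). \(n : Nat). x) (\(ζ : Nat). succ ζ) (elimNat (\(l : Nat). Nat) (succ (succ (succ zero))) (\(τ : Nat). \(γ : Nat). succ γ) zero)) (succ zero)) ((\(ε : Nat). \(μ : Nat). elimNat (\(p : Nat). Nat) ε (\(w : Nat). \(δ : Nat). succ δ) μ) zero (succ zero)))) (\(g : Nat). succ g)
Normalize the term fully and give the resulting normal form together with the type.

normal form:
  succ (succ (succ zero))
type:
  Nat


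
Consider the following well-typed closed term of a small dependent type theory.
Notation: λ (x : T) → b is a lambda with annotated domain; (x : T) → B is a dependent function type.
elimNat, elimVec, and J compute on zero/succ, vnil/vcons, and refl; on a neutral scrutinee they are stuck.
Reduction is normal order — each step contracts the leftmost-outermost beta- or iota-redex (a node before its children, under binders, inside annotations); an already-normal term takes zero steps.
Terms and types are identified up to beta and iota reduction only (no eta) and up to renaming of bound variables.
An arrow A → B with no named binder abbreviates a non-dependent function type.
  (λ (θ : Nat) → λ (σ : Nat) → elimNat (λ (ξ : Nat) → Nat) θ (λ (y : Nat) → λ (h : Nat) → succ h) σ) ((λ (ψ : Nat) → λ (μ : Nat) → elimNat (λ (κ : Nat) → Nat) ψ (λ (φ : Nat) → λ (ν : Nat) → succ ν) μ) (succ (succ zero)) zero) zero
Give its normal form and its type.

normal form:
  succ (succ zero)
the term's type:
  Nat


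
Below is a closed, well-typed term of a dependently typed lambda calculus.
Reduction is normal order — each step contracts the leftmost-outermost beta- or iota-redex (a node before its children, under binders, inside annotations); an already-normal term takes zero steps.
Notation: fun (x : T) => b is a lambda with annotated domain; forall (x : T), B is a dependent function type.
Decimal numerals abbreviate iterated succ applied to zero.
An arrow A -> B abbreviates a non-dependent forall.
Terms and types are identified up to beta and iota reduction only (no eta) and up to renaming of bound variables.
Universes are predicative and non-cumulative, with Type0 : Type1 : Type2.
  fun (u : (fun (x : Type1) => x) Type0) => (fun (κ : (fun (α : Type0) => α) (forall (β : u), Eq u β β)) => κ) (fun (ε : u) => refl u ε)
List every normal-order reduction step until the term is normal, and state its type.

normal-order reduction sequence:
  fun (u : (fun (x : Type1) => x) Type0) => (fun (κ : (fun (α : Type0) => α) (forall (β : u), Eq u β β)) => κ) (fun (ε : u) => refl u ε)
  ~> fun (u : Type0) => (fun (x : (fun (κ : Type0) => κ) (forall (α : u), Eq u α α)) => x) (fun (β : u) => refl u β)
  ~> fun (u : Type0) => fun (x : u) => refl u x
type:
  forall (u : Type0), forall (x : u), Eq u x x


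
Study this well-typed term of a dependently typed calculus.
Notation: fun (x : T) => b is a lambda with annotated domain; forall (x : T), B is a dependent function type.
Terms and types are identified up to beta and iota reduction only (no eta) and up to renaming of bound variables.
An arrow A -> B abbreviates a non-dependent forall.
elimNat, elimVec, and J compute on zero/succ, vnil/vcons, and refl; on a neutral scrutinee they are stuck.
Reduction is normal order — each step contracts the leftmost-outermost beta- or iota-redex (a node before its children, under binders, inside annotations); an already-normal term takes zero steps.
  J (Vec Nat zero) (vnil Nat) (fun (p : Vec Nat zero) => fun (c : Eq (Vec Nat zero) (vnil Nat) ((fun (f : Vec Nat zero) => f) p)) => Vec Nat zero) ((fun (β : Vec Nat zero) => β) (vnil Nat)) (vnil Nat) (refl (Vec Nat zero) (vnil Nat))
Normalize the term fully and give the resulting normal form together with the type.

normal form:
  vnil Nat
the term's type:
  Vec Nat zero


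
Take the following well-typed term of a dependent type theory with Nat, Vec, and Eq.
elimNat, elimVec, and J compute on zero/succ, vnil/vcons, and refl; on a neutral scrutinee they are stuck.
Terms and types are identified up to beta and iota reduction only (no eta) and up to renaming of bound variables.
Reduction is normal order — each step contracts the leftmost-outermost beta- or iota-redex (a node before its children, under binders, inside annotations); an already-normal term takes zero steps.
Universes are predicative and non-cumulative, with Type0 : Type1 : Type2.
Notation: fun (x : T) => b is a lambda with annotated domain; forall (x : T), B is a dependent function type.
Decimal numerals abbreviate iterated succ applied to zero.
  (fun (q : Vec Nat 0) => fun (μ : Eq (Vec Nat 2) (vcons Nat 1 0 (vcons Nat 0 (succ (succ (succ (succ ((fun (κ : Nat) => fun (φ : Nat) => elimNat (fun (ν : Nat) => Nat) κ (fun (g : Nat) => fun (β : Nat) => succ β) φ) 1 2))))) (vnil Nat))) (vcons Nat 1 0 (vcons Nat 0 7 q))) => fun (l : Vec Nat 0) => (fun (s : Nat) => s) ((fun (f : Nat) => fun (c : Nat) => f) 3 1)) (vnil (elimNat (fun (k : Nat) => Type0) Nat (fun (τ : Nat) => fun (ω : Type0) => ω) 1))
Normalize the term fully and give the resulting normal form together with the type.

reduced normal form:
  fun (q : Eq (Vec Nat 2) (vcons Nat 1 0 (vcons Nat 0 7 (vnil Nat))) (vcons Nat 1 0 (vcons Nat 0 7 (vnil Nat)))) => fun (μ : Vec Nat 0) => 3
type:
  forall (q : Eq (Vec Nat 2) (vcons Nat 1 0 (vcons Nat 0 7 (vnil Nat))) (vcons Nat 1 0 (vcons Nat 0 7 (vnil Nat)))), forall (μ : Vec Nat 0), Nat
observation: reduction starts at a beta-redex, and 17 normal-order steps reach the normal form.


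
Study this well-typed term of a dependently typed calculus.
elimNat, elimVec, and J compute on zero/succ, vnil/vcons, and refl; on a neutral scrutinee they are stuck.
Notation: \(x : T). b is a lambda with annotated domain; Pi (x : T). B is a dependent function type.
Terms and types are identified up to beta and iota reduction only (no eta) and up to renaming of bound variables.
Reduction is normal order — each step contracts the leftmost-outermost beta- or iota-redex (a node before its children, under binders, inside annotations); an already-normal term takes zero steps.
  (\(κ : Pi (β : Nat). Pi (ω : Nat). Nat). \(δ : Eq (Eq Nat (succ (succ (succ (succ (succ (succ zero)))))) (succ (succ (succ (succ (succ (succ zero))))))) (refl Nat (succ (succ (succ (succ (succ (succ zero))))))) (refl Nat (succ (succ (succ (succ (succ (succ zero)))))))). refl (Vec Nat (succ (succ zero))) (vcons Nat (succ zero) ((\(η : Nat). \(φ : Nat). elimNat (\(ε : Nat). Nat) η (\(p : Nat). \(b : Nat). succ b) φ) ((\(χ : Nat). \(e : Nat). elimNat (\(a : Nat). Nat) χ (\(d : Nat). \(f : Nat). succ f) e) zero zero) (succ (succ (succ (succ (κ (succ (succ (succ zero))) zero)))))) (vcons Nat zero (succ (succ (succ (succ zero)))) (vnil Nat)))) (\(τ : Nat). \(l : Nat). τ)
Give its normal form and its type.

normal form:
  \(κ : Eq (Eq Nat (succ (succ (succ (succ (succ (succ zero)))))) (succ (succ (succ (succ (succ (succ zero))))))) (refl Nat (succ (succ (succ (succ (succ (succ zero))))))) (refl Nat (succ (succ (succ (succ (succ (succ zero)))))))). refl (Vec Nat (succ (succ zero))) (vcons Nat (succ zero) (succ (succ (succ (succ (succ (succ (succ zero))))))) (vcons Nat zero (succ (succ (succ (succ zero)))) (vnil Nat)))
inferred type:
  Pi (κ : Eq (Eq Nat (succ (succ (succ (succ (succ (succ zero)))))) (succ (succ (succ (succ (succ (succ zero))))))) (refl Nat (succ (succ (succ (succ (succ (succ zero))))))) (refl Nat (succ (succ (succ (succ (succ (succ zero)))))))). Eq (Vec Nat (succ (succ zero))) (vcons Nat (succ zero) (succ (succ (succ (succ (succ (succ (succ zero))))))) (vcons Nat zero (succ (succ (succ (succ zero)))) (vnil Nat))) (vcons Nat (succ zero) (succ (succ (succ (succ (succ (succ (succ zero))))))) (vcons Nat zero (succ (succ (succ (succ zero)))) (vnil Nat)))


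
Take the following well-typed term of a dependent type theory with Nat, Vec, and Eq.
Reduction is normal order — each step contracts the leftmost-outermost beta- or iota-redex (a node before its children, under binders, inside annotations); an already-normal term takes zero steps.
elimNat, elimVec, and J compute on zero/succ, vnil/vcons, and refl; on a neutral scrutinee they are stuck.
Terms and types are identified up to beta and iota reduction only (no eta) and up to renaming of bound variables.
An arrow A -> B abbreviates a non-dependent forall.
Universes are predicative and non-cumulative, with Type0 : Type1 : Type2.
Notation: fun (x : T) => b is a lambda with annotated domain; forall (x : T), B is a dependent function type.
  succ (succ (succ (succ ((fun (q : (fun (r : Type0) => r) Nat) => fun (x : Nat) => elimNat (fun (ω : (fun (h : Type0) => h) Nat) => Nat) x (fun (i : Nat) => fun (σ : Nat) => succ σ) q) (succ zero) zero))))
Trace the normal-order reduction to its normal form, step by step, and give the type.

normal-order reduction:
  succ (succ (succ (succ ((fun (q : (fun (r : Type0) => r) Nat) => fun (x : Nat) => elimNat (fun (ω : (fun (h : Type0) => h) Nat) => Nat) x (fun (i : Nat) => fun (σ : Nat) => succ σ) q) (succ zero) zero))))
  ~> succ (succ (succ (succ ((fun (q : Nat) => elimNat (fun (r : (fun (x : Type0) => x) Nat) => Nat) q (fun (ω : Nat) => fun (h : Nat) => succ h) (succ zero)) zero))))
  ~> succ (succ (succ (succ (elimNat (fun (q : (fun (r : Type0) => r) Nat) => Nat) zero (fun (x : Nat) => fun (ω : Nat) => succ ω) (succ zero)))))
  ~> succ (succ (succ (succ ((fun (q : Nat) => fun (r : Nat) => succ r) zero (elimNat (fun (x : (fun (ω : Type0) => ω) Nat) => Nat) zero (fun (h : Nat) => fun (i : Nat) => succ i) zero)))))
  ~> succ (succ (succ (succ ((fun (q : Nat) => succ q) (elimNat (fun (r : (fun (x : Type0) => x) Nat) => Nat) zero (fun (ω : Nat) => fun (h : Nat) => succ h) zero)))))
  ~> succ (succ (succ (succ (succ (elimNat (fun (q : (fun (r : Type0) => r) Nat) => Nat) zero (fun (x : Nat) => fun (ω : Nat) => succ ω) zero)))))
  ~> succ (succ (succ (succ (succ zero))))
inferred type:
  Nat


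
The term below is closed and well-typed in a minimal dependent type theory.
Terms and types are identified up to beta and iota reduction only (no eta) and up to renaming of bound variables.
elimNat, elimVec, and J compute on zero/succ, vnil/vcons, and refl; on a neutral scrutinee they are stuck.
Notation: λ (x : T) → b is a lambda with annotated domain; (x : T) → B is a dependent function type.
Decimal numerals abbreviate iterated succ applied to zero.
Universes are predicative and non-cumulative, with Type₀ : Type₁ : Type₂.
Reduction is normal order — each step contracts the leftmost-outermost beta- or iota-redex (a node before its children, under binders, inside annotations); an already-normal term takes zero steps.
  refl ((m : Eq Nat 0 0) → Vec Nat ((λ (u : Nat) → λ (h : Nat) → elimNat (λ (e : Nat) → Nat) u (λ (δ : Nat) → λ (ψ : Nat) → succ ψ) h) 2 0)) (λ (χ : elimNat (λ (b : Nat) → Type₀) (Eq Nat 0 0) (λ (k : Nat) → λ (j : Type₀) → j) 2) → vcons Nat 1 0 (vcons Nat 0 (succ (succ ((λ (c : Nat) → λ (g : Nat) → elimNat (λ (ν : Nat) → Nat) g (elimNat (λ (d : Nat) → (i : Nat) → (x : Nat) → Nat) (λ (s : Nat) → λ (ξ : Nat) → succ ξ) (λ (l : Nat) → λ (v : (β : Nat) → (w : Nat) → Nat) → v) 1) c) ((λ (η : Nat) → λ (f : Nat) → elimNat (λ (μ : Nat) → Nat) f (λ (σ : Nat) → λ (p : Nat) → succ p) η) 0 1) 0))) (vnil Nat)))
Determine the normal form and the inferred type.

reduced normal form:
  refl ((m : Eq Nat 0 0) → Vec Nat 2) (λ (u : Eq Nat 0 0) → vcons Nat 1 0 (vcons Nat 0 3 (vnil Nat)))
inferred type:
  Eq ((m : Eq Nat 0 0) → Vec Nat 2) (λ (u : Eq Nat 0 0) → vcons Nat 1 0 (vcons Nat 0 3 (vnil Nat))) (λ (h : Eq Nat 0 0) → vcons Nat 1 0 (vcons Nat 0 3 (vnil Nat)))
observation: reduction starts at a beta-redex, and 23 normal-order steps reach the normal form.


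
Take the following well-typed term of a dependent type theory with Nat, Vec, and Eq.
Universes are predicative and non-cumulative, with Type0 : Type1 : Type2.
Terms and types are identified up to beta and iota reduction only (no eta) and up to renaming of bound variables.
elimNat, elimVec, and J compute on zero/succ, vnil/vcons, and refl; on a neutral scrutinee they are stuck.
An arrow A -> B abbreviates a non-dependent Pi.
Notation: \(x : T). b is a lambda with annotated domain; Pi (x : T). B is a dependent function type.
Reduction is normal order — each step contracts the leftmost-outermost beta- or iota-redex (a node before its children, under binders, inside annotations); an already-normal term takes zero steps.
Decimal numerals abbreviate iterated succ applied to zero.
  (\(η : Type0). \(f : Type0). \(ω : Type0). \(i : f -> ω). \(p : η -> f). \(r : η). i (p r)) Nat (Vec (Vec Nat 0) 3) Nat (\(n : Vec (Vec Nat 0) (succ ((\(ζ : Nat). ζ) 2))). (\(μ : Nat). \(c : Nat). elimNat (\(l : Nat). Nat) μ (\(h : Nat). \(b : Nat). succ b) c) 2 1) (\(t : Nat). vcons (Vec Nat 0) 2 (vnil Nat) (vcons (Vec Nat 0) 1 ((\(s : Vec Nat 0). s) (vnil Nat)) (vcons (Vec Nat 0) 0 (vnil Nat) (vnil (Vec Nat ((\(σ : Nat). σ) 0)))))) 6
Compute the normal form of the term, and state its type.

reduced normal form:
  3
type:
  Nat


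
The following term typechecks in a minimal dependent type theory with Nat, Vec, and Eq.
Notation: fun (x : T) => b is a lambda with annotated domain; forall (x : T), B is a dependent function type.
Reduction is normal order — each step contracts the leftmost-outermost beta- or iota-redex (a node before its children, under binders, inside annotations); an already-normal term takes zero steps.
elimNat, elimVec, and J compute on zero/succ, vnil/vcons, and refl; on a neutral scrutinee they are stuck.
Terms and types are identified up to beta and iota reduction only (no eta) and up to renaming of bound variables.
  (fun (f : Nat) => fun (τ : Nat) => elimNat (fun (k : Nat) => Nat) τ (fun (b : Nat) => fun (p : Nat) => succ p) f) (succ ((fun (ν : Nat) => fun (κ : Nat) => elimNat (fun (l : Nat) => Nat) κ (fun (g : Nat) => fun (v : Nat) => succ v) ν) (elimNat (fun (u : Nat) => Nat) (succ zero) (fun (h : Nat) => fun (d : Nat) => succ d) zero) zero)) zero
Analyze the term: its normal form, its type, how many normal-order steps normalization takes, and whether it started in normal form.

normal form:
  succ (succ zero)
type:
  Nat
steps to reach normal form (normal order): 16
term was already normal: no
first redex: a beta-redex


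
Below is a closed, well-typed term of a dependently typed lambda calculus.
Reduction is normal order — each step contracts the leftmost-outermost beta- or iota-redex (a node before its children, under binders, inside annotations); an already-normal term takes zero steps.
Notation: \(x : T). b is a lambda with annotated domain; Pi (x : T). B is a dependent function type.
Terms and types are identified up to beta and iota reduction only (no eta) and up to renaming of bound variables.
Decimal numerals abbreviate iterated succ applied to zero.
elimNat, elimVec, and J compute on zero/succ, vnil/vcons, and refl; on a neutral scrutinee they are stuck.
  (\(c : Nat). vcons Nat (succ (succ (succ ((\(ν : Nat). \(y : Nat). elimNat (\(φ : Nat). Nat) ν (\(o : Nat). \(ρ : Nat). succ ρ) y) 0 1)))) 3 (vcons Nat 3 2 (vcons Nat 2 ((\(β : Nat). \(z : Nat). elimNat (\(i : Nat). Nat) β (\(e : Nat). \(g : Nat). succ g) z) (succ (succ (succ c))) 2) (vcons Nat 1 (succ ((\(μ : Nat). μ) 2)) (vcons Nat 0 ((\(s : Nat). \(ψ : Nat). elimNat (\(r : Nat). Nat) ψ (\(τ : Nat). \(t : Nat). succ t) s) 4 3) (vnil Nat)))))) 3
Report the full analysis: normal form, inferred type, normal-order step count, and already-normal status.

reduced normal form:
  vcons Nat 4 3 (vcons Nat 3 2 (vcons Nat 2 8 (vcons Nat 1 3 (vcons Nat 0 7 (vnil Nat)))))
the term's type:
  Vec Nat 5
steps to reach normal form (normal order): 32
started in normal form: no
first contracted redex: a beta-redex


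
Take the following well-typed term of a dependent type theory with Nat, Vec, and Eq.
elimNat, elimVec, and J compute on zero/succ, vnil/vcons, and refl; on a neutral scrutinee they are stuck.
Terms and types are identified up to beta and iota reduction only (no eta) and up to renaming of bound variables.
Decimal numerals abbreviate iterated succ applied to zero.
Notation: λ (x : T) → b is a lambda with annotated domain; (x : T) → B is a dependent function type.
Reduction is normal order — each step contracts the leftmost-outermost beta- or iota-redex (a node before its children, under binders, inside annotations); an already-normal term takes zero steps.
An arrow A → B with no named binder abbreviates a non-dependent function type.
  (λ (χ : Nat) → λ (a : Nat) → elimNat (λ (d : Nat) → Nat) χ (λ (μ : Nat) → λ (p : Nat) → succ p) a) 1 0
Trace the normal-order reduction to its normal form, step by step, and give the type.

normal-order reduction sequence:
  (λ (χ : Nat) → λ (a : Nat) → elimNat (λ (d : Nat) → Nat) χ (λ (μ : Nat) → λ (p : Nat) → succ p) a) 1 0
  ~> (λ (χ : Nat) → elimNat (λ (a : Nat) → Nat) 1 (λ (d : Nat) → λ (μ : Nat) → succ μ) χ) 0
  ~> elimNat (λ (χ : Nat) → Nat) 1 (λ (a : Nat) → λ (d : Nat) → succ d) 0
  ~> 1
inferred type:
  Nat
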